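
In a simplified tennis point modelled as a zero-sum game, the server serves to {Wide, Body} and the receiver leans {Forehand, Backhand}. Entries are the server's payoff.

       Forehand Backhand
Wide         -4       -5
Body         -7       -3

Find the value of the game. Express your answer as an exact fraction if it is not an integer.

Row minima: Wide → -5, Body → -7; maximin = -5.
Column maxima: Forehand → -4, Backhand → -3; minimax = -4.
-5 ≠ -4, so there is no saddle point; optimal play is mixed.
Let the server play Wide with probability p. Expected payoff against Forehand: (-4)p + (-7)(1−p) = 3p − 7; against Backhand: (-5)p + (-3)(1−p) = −2p − 3.
Setting these equal: 3p − 7 = −2p − 3 ⇒ 5p = 4 ⇒ p = 4/5, and the value is (3)·(4/5) − 7 = -23/5.
For the receiver: with q = P(Forehand), equating Wide's and Body's payoffs gives q − 5 = −4q − 3 ⇒ q = 2/5.

-23/5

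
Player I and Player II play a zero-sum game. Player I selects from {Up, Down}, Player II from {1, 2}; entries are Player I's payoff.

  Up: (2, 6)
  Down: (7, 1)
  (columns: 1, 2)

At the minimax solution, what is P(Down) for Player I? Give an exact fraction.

2/5

Row minima: Up → 2, Down → 1; maximin = 2.
Column maxima: 1 → 7, 2 → 6; minimax = 6.
2 ≠ 6, so there is no saddle point; optimal play is mixed.
Let Player I play Up with probability p. Expected payoff against 1: 2p + 7(1−p) = −5p + 7; against 2: 6p + 1(1−p) = 5p + 1.
Setting these equal: −5p + 7 = 5p + 1 ⇒ −10p = -6 ⇒ p = 3/5, and the value is (-5)·(3/5) + 7 = 4.
For Player II: with q = P(1), equating Up's and Down's payoffs gives −4q + 6 = 6q + 1 ⇒ q = 1/2.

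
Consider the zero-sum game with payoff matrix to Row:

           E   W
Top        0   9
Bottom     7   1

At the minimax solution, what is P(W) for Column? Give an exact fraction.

7/15

Row minima: Top → 0, Bottom → 1; maximin = 1.
Column maxima: E → 7, W → 9; minimax = 7.
1 ≠ 7, so there is no saddle point; optimal play is mixed.
Let Row play Top with probability p. Expected payoff against E: 0p + 7(1−p) = −7p + 7; against W: 9p + 1(1−p) = 8p + 1.
Setting these equal: −7p + 7 = 8p + 1 ⇒ −15p = -6 ⇒ p = 2/5, and the value is (-7)·(2/5) + 7 = 21/5.
For Column: with q = P(E), equating Top's and Bottom's payoffs gives −9q + 9 = 6q + 1 ⇒ q = 8/15.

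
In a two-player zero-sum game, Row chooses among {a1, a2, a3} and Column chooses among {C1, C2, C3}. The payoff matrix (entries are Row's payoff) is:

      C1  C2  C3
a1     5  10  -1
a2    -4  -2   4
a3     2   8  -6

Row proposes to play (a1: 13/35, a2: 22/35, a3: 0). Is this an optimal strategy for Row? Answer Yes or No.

No

Against C1 this mix gives (13/35)·5 + (22/35)·(-4) = -23/35.
Against C2 this mix gives (13/35)·10 + (22/35)·(-2) = 86/35.
Against C3 this mix gives (13/35)·(-1) + (22/35)·4 = 15/7.
Column will play C1, holding Row to -23/35. Shifting weight toward the row that does better against C1 would raise this floor (the equalizing mix achieves 8/7 against both C1 and C3), so the proposed strategy is not optimal.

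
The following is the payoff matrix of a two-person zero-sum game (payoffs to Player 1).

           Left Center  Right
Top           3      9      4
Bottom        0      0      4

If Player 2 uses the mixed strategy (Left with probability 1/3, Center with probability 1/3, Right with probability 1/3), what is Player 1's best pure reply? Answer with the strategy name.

Expected payoff of Top: (1/3)·3 + (1/3)·9 + (1/3)·4 = 16/3.
Expected payoff of Bottom: (1/3)·0 + (1/3)·0 + (1/3)·4 = 4/3.
The largest is 16/3, so Player 1's best response is Top.

Top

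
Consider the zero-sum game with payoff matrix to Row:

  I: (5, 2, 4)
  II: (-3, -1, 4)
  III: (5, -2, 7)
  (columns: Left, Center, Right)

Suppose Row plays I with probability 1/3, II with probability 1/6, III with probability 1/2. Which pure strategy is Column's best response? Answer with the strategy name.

Center

If Column plays Left, Row's expected payoff is (1/3)·5 + (1/6)·(-3) + (1/2)·5 = 11/3.
If Column plays Center, Row's expected payoff is (1/3)·2 + (1/6)·(-1) + (1/2)·(-2) = -1/2.
If Column plays Right, Row's expected payoff is (1/3)·4 + (1/6)·4 + (1/2)·7 = 11/2.
Column minimizes Row's payoff; the smallest is -1/2, so the best response is Center.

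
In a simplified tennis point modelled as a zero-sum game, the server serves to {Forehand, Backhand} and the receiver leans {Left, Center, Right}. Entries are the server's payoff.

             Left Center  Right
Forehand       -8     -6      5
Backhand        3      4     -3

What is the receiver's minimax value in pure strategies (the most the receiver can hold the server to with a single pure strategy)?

Column maxima: Left → 3, Center → 4, Right → 5.
The smallest of these is 3.

3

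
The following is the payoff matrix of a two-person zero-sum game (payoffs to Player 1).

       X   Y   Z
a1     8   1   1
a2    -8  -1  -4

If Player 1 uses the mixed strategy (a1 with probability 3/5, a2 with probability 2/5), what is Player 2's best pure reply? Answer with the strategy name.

Z

If Player 2 plays X, Player 1's expected payoff is (3/5)·8 + (2/5)·(-8) = 8/5.
If Player 2 plays Y, Player 1's expected payoff is (3/5)·1 + (2/5)·(-1) = 1/5.
If Player 2 plays Z, Player 1's expected payoff is (3/5)·1 + (2/5)·(-4) = -1.
Player 2 minimizes Player 1's payoff; the smallest is -1, so the best response is Z.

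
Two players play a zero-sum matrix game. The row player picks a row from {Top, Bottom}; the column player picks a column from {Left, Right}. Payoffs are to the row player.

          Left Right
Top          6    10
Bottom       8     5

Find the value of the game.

50/7

Row minima: Top → 6, Bottom → 5; maximin = 6.
Column maxima: Left → 8, Right → 10; minimax = 8.
6 ≠ 8, so there is no saddle point; optimal play is mixed.
Let the row player play Top with probability p. Expected payoff against Left: 6p + 8(1−p) = −2p + 8; against Right: 10p + 5(1−p) = 5p + 5.
Setting these equal: −2p + 8 = 5p + 5 ⇒ −7p = -3 ⇒ p = 3/7, and the value is (-2)·(3/7) + 8 = 50/7.
For the column player: with q = P(Left), equating Top's and Bottom's payoffs gives −4q + 10 = 3q + 5 ⇒ q = 5/7.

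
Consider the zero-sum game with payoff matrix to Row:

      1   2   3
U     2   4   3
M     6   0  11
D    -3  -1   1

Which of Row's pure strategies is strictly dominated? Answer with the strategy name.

D

U gives a strictly higher payoff than D against every column: 2 > -3, 4 > -1, 3 > 1.
So D is strictly dominated and Row never plays it.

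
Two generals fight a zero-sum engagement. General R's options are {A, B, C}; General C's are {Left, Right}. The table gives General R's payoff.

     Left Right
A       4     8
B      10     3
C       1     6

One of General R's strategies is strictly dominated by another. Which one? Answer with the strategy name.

C

A gives a strictly higher payoff than C against every column: 4 > 1, 8 > 6.
So C is strictly dominated and General R never plays it.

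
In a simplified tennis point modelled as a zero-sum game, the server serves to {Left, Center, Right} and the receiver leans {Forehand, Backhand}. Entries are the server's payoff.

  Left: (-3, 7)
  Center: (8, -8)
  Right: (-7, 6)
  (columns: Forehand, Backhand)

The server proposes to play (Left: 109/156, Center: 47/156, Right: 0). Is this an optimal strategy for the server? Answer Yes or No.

Against Forehand this mix gives (109/156)·(-3) + (47/156)·8 = 49/156.
Against Backhand this mix gives (109/156)·7 + (47/156)·(-8) = 129/52.
The receiver will play Forehand, holding the server to 49/156. Shifting weight toward the row that does better against Forehand would raise this floor (the equalizing mix achieves 16/13 against both Forehand and Backhand), so the proposed strategy is not optimal.

No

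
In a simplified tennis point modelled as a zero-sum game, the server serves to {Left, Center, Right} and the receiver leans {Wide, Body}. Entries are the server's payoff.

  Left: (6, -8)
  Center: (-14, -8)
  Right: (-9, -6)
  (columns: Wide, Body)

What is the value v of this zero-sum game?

-108/17

Row minima: Left → -8, Center → -14, Right → -9; maximin = -8.
Column maxima: Wide → 6, Body → -6; minimax = -6.
-8 ≠ -6, so there is no saddle point; optimal play is mixed.
Center is strictly dominated by Right, so the server never plays it.
On the remaining 2×2 (Left, Right vs Wide, Body):
Let the server play Left with probability p. Expected payoff against Wide: 6p + (-9)(1−p) = 15p − 9; against Body: (-8)p + (-6)(1−p) = −2p − 6.
Setting these equal: 15p − 9 = −2p − 6 ⇒ 17p = 3 ⇒ p = 3/17, and the value is (15)·(3/17) − 9 = -108/17.
For the receiver: with q = P(Wide), equating Left's and Right's payoffs gives 14q − 8 = −3q − 6 ⇒ q = 2/17.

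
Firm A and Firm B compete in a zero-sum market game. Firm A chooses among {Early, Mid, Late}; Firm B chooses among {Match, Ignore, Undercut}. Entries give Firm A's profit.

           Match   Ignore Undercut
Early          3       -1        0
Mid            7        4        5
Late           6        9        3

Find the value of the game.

Row minima: Early → -1, Mid → 4, Late → 3; maximin = 4.
Column maxima: Match → 7, Ignore → 9, Undercut → 5; minimax = 5.
4 ≠ 5, so there is no saddle point; optimal play is mixed.
Early is strictly dominated by Mid, so Firm A never plays it.
Match is strictly dominated by Undercut (it gives Firm A strictly more in every row), so Firm B never plays it.
On the remaining 2×2 (Mid, Late vs Ignore, Undercut):
Let Firm A play Mid with probability p. Expected payoff against Ignore: 4p + 9(1−p) = −5p + 9; against Undercut: 5p + 3(1−p) = 2p + 3.
Setting these equal: −5p + 9 = 2p + 3 ⇒ −7p = -6 ⇒ p = 6/7, and the value is (-5)·(6/7) + 9 = 33/7.
For Firm B: with q = P(Ignore), equating Mid's and Late's payoffs gives −q + 5 = 6q + 3 ⇒ q = 2/7.

33/7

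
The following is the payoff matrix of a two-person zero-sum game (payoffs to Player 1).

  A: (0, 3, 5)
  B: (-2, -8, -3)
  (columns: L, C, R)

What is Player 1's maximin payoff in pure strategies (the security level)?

0

Row minima: A → 0, B → -8.
The best of these is 0.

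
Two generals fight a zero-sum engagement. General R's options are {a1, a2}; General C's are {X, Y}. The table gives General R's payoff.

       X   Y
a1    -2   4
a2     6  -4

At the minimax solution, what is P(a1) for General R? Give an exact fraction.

5/8

Row minima: a1 → -2, a2 → -4; maximin = -2.
Column maxima: X → 6, Y → 4; minimax = 4.
-2 ≠ 4, so there is no saddle point; optimal play is mixed.
Let General R play a1 with probability p. Expected payoff against X: (-2)p + 6(1−p) = −8p + 6; against Y: 4p + (-4)(1−p) = 8p − 4.
Setting these equal: −8p + 6 = 8p − 4 ⇒ −16p = -10 ⇒ p = 5/8, and the value is (-8)·(5/8) + 6 = 1.
For General C: with q = P(X), equating a1's and a2's payoffs gives −6q + 4 = 10q − 4 ⇒ q = 1/2.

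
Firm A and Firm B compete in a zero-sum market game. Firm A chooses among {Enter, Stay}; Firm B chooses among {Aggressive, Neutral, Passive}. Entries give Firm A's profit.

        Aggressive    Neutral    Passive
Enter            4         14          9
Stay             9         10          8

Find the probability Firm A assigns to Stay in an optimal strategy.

Row minima: Enter → 4, Stay → 8; maximin = 8.
Column maxima: Aggressive → 9, Neutral → 14, Passive → 9; minimax = 9.
8 ≠ 9, so there is no saddle point; optimal play is mixed.
Neutral is strictly dominated by Aggressive (it gives Firm A strictly more in every row), so Firm B never plays it.
On the remaining 2×2 (Enter, Stay vs Aggressive, Passive):
Let Firm A play Enter with probability p. Expected payoff against Aggressive: 4p + 9(1−p) = −5p + 9; against Passive: 9p + 8(1−p) = p + 8.
Setting these equal: −5p + 9 = p + 8 ⇒ −6p = -1 ⇒ p = 1/6, and the value is (-5)·(1/6) + 9 = 49/6.
For Firm B: with q = P(Aggressive), equating Enter's and Stay's payoffs gives −5q + 9 = q + 8 ⇒ q = 1/6.

5/6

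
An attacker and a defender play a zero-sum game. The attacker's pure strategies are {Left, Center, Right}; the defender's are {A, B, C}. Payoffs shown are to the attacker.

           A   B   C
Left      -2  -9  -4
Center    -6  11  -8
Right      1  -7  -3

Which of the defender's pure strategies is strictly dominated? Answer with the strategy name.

A

C holds the attacker's payoff strictly below A in every row: -4 < -2, -8 < -6, -3 < 1.
So A is strictly dominated for the defender.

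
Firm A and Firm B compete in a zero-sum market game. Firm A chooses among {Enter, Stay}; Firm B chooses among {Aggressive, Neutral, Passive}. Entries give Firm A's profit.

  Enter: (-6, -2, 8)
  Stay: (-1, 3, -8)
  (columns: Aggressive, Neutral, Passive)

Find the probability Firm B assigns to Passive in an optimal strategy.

5/21

Row minima: Enter → -6, Stay → -8; maximin = -6.
Column maxima: Aggressive → -1, Neutral → 3, Passive → 8; minimax = -1.
-6 ≠ -1, so there is no saddle point; optimal play is mixed.
Neutral is strictly dominated by Aggressive (it gives Firm A strictly more in every row), so Firm B never plays it.
On the remaining 2×2 (Enter, Stay vs Aggressive, Passive):
Let Firm A play Enter with probability p. Expected payoff against Aggressive: (-6)p + (-1)(1−p) = −5p − 1; against Passive: 8p + (-8)(1−p) = 16p − 8.
Setting these equal: −5p − 1 = 16p − 8 ⇒ −21p = -7 ⇒ p = 1/3, and the value is (-5)·(1/3) − 1 = -8/3.
For Firm B: with q = P(Aggressive), equating Enter's and Stay's payoffs gives −14q + 8 = 7q − 8 ⇒ q = 16/21.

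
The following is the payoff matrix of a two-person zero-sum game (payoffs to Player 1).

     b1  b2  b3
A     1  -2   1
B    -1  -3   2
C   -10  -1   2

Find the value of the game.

Row minima: A → -2, B → -3, C → -10; maximin = -2.
Column maxima: b1 → 1, b2 → -1, b3 → 2; minimax = -1.
-2 ≠ -1, so there is no saddle point; optimal play is mixed.
b3 is strictly dominated by b2 (it gives Player 1 strictly more in every row), so Player 2 never plays it.
With b3 eliminated, B is strictly dominated by A (A gives Player 1 strictly more in every remaining column), so Player 1 never plays it.
On the remaining 2×2 (A, C vs b1, b2):
Let Player 1 play A with probability p. Expected payoff against b1: 1p + (-10)(1−p) = 11p − 10; against b2: (-2)p + (-1)(1−p) = −p − 1.
Setting these equal: 11p − 10 = −p − 1 ⇒ 12p = 9 ⇒ p = 3/4, and the value is (11)·(3/4) − 10 = -7/4.
For Player 2: with q = P(b1), equating A's and C's payoffs gives 3q − 2 = −9q − 1 ⇒ q = 1/12.

-7/4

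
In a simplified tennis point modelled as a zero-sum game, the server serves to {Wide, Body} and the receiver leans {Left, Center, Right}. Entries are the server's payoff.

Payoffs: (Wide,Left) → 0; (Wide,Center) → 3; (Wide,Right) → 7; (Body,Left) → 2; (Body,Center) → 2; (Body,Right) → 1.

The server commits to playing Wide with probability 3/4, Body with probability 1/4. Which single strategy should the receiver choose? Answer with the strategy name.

If the receiver plays Left, the server's expected payoff is (3/4)·0 + (1/4)·2 = 1/2.
If the receiver plays Center, the server's expected payoff is (3/4)·3 + (1/4)·2 = 11/4.
If the receiver plays Right, the server's expected payoff is (3/4)·7 + (1/4)·1 = 11/2.
The receiver minimizes the server's payoff; the smallest is 1/2, so the best response is Left.

Left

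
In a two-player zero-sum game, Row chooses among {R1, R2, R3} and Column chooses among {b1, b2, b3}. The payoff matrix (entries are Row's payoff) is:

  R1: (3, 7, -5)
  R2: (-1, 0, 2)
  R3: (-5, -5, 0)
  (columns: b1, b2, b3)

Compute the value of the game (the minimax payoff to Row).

Row minima: R1 → -5, R2 → -1, R3 → -5; maximin = -1.
Column maxima: b1 → 3, b2 → 7, b3 → 2; minimax = 2.
-1 ≠ 2, so there is no saddle point; optimal play is mixed.
R3 is strictly dominated by R2, so Row never plays it.
With R3 eliminated, b2 is strictly dominated by b1 (it gives Row strictly more in every remaining row), so Column never plays it.
On the remaining 2×2 (R1, R2 vs b1, b3):
Let Row play R1 with probability p. Expected payoff against b1: 3p + (-1)(1−p) = 4p − 1; against b3: (-5)p + 2(1−p) = −7p + 2.
Setting these equal: 4p − 1 = −7p + 2 ⇒ 11p = 3 ⇒ p = 3/11, and the value is (4)·(3/11) − 1 = 1/11.
For Column: with q = P(b1), equating R1's and R2's payoffs gives 8q − 5 = −3q + 2 ⇒ q = 7/11.

1/11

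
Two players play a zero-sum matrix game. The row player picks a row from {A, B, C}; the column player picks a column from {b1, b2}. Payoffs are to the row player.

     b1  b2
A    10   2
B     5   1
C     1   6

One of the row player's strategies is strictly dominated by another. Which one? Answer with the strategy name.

B

A gives a strictly higher payoff than B against every column: 10 > 5, 2 > 1.
So B is strictly dominated and the row player never plays it.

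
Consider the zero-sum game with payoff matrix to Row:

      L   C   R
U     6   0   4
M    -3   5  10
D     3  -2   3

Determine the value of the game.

15/7

Row minima: U → 0, M → -3, D → -2; maximin = 0.
Column maxima: L → 6, C → 5, R → 10; minimax = 5.
0 ≠ 5, so there is no saddle point; optimal play is mixed.
D is strictly dominated by U, so Row never plays it.
R is strictly dominated by C (it gives Row strictly more in every row), so Column never plays it.
On the remaining 2×2 (U, M vs L, C):
Let Row play U with probability p. Expected payoff against L: 6p + (-3)(1−p) = 9p − 3; against C: 0p + 5(1−p) = −5p + 5.
Setting these equal: 9p − 3 = −5p + 5 ⇒ 14p = 8 ⇒ p = 4/7, and the value is (9)·(4/7) − 3 = 15/7.
For Column: with q = P(L), equating U's and M's payoffs gives 6q = −8q + 5 ⇒ q = 5/14.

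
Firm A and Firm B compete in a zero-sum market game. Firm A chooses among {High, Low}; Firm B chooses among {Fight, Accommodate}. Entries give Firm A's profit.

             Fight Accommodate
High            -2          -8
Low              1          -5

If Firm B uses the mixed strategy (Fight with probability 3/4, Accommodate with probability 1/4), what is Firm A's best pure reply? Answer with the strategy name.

Expected payoff of High: (3/4)·(-2) + (1/4)·(-8) = -7/2.
Expected payoff of Low: (3/4)·1 + (1/4)·(-5) = -1/2.
The largest is -1/2, so Firm A's best response is Low.

Low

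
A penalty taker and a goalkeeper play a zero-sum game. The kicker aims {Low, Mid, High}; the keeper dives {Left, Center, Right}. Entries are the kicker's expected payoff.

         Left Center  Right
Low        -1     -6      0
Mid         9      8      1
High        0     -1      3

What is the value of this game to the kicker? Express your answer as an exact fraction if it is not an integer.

Row minima: Low → -6, Mid → 1, High → -1; maximin = 1.
Column maxima: Left → 9, Center → 8, Right → 3; minimax = 3.
1 ≠ 3, so there is no saddle point; optimal play is mixed.
Low is strictly dominated by Mid, so the kicker never plays it.
Left is strictly dominated by Center (it gives the kicker strictly more in every row), so the keeper never plays it.
On the remaining 2×2 (Mid, High vs Center, Right):
Let the kicker play Mid with probability p. Expected payoff against Center: 8p + (-1)(1−p) = 9p − 1; against Right: 1p + 3(1−p) = −2p + 3.
Setting these equal: 9p − 1 = −2p + 3 ⇒ 11p = 4 ⇒ p = 4/11, and the value is (9)·(4/11) − 1 = 25/11.
For the keeper: with q = P(Center), equating Mid's and High's payoffs gives 7q + 1 = −4q + 3 ⇒ q = 2/11.

25/11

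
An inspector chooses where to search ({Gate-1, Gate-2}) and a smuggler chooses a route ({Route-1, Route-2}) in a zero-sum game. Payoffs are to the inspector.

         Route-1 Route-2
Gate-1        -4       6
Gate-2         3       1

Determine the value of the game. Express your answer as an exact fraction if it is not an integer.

11/6

Row minima: Gate-1 → -4, Gate-2 → 1; maximin = 1.
Column maxima: Route-1 → 3, Route-2 → 6; minimax = 3.
1 ≠ 3, so there is no saddle point; optimal play is mixed.
Let the inspector play Gate-1 with probability p. Expected payoff against Route-1: (-4)p + 3(1−p) = −7p + 3; against Route-2: 6p + 1(1−p) = 5p + 1.
Setting these equal: −7p + 3 = 5p + 1 ⇒ −12p = -2 ⇒ p = 1/6, and the value is (-7)·(1/6) + 3 = 11/6.
For the smuggler: with q = P(Route-1), equating Gate-1's and Gate-2's payoffs gives −10q + 6 = 2q + 1 ⇒ q = 5/12.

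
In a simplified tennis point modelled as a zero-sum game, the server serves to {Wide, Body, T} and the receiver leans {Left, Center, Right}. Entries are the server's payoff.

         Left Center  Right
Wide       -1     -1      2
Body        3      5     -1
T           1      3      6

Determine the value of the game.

Row minima: Wide → -1, Body → -1, T → 1; maximin = 1.
Column maxima: Left → 3, Center → 5, Right → 6; minimax = 3.
1 ≠ 3, so there is no saddle point; optimal play is mixed.
Wide is strictly dominated by T, so the server never plays it.
With Wide eliminated, Center is strictly dominated by Left (it gives the server strictly more in every remaining row), so the receiver never plays it.
On the remaining 2×2 (Body, T vs Left, Right):
Let the server play Body with probability p. Expected payoff against Left: 3p + 1(1−p) = 2p + 1; against Right: (-1)p + 6(1−p) = −7p + 6.
Setting these equal: 2p + 1 = −7p + 6 ⇒ 9p = 5 ⇒ p = 5/9, and the value is (2)·(5/9) + 1 = 19/9.
For the receiver: with q = P(Left), equating Body's and T's payoffs gives 4q − 1 = −5q + 6 ⇒ q = 7/9.

19/9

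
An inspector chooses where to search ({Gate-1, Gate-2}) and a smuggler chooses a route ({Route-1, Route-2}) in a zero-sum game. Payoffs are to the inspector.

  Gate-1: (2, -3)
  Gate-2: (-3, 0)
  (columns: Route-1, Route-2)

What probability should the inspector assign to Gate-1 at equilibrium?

3/8

Row minima: Gate-1 → -3, Gate-2 → -3; maximin = -3.
Column maxima: Route-1 → 2, Route-2 → 0; minimax = 0.
-3 ≠ 0, so there is no saddle point; optimal play is mixed.
Let the inspector play Gate-1 with probability p. Expected payoff against Route-1: 2p + (-3)(1−p) = 5p − 3; against Route-2: (-3)p + 0(1−p) = −3p.
Setting these equal: 5p − 3 = −3p ⇒ 8p = 3 ⇒ p = 3/8, and the value is (5)·(3/8) − 3 = -9/8.
For the smuggler: with q = P(Route-1), equating Gate-1's and Gate-2's payoffs gives 5q − 3 = −3q ⇒ q = 3/8.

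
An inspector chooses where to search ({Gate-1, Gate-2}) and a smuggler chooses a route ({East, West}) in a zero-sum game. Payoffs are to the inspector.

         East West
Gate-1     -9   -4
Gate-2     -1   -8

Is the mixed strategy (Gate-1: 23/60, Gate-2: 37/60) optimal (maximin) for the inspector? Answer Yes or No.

Against East this mix gives (23/60)·(-9) + (37/60)·(-1) = -61/15.
Against West this mix gives (23/60)·(-4) + (37/60)·(-8) = -97/15.
The smuggler will play West, holding the inspector to -97/15. Shifting weight toward the row that does better against West would raise this floor (the equalizing mix achieves -17/3 against both West and East), so the proposed strategy is not optimal.

No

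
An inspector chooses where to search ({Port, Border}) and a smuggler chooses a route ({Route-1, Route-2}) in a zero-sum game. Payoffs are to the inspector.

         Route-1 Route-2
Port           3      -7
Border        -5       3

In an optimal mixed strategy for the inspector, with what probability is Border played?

Row minima: Port → -7, Border → -5; maximin = -5.
Column maxima: Route-1 → 3, Route-2 → 3; minimax = 3.
-5 ≠ 3, so there is no saddle point; optimal play is mixed.
Let the inspector play Port with probability p. Expected payoff against Route-1: 3p + (-5)(1−p) = 8p − 5; against Route-2: (-7)p + 3(1−p) = −10p + 3.
Setting these equal: 8p − 5 = −10p + 3 ⇒ 18p = 8 ⇒ p = 4/9, and the value is (8)·(4/9) − 5 = -13/9.
For the smuggler: with q = P(Route-1), equating Port's and Border's payoffs gives 10q − 7 = −8q + 3 ⇒ q = 5/9.

5/9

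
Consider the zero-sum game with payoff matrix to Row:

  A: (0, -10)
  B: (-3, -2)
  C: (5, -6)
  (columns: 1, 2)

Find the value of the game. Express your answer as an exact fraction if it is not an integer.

Row minima: A → -10, B → -3, C → -6; maximin = -3.
Column maxima: 1 → 5, 2 → -2; minimax = -2.
-3 ≠ -2, so there is no saddle point; optimal play is mixed.
A is strictly dominated by C, so Row never plays it.
On the remaining 2×2 (B, C vs 1, 2):
Let Row play B with probability p. Expected payoff against 1: (-3)p + 5(1−p) = −8p + 5; against 2: (-2)p + (-6)(1−p) = 4p − 6.
Setting these equal: −8p + 5 = 4p − 6 ⇒ −12p = -11 ⇒ p = 11/12, and the value is (-8)·(11/12) + 5 = -7/3.
For Column: with q = P(1), equating B's and C's payoffs gives −q − 2 = 11q − 6 ⇒ q = 1/3.

-7/3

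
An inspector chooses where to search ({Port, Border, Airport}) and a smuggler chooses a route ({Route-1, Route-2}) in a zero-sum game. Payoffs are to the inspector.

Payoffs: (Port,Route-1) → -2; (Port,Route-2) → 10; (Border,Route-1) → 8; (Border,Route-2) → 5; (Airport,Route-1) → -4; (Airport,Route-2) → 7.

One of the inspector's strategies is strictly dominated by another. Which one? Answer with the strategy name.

Port gives a strictly higher payoff than Airport against every column: -2 > -4, 10 > 7.
So Airport is strictly dominated and the inspector never plays it.

Airport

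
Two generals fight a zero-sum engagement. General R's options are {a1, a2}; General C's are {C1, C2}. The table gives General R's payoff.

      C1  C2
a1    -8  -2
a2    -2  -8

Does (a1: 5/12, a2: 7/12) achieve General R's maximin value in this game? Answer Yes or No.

No

Against C1 this mix gives (5/12)·(-8) + (7/12)·(-2) = -9/2.
Against C2 this mix gives (5/12)·(-2) + (7/12)·(-8) = -11/2.
General C will play C2, holding General R to -11/2. Shifting weight toward the row that does better against C2 would raise this floor (the equalizing mix achieves -5 against both C2 and C1), so the proposed strategy is not optimal.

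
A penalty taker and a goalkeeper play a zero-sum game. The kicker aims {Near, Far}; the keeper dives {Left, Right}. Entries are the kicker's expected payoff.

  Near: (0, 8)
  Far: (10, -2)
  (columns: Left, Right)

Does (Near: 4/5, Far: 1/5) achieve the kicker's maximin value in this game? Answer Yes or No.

Against Left this mix gives (4/5)·0 + (1/5)·10 = 2.
Against Right this mix gives (4/5)·8 + (1/5)·(-2) = 6.
The keeper will play Left, holding the kicker to 2. Shifting weight toward the row that does better against Left would raise this floor (the equalizing mix achieves 4 against both Left and Right), so the proposed strategy is not optimal.

No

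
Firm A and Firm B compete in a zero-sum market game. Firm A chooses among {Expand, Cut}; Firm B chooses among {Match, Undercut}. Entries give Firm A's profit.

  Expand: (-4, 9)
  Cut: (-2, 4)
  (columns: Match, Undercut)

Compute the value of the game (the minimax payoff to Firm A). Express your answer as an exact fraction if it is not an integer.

Row minima: Expand → -4, Cut → -2; maximin = -2.
Column maxima: Match → -2, Undercut → 9; minimax = -2.
Since maximin = minimax = -2, there is a saddle point and the value is -2.

-2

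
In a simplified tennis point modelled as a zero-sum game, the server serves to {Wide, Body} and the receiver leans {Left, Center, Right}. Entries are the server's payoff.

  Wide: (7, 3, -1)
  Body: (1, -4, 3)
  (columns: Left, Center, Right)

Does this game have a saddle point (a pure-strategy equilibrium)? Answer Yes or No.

Row minima: Wide → -1, Body → -4; maximin = -1.
Column maxima: Left → 7, Center → 3, Right → 3; minimax = 3.
-1 ≠ 3, so no pure-strategy equilibrium exists.

No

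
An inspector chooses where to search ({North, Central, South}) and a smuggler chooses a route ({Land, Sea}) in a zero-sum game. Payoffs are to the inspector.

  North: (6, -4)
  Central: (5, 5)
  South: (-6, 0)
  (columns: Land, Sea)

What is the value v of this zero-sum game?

5

Row minima: North → -4, Central → 5, South → -6; maximin = 5.
Column maxima: Land → 6, Sea → 5; minimax = 5.
Since maximin = minimax = 5, there is a saddle point and the value is 5.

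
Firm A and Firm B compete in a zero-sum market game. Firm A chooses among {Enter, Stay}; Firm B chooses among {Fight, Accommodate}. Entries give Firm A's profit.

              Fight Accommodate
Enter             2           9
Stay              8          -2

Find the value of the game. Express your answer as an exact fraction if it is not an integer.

76/17

Row minima: Enter → 2, Stay → -2; maximin = 2.
Column maxima: Fight → 8, Accommodate → 9; minimax = 8.
2 ≠ 8, so there is no saddle point; optimal play is mixed.
Let Firm A play Enter with probability p. Expected payoff against Fight: 2p + 8(1−p) = −6p + 8; against Accommodate: 9p + (-2)(1−p) = 11p − 2.
Setting these equal: −6p + 8 = 11p − 2 ⇒ −17p = -10 ⇒ p = 10/17, and the value is (-6)·(10/17) + 8 = 76/17.
For Firm B: with q = P(Fight), equating Enter's and Stay's payoffs gives −7q + 9 = 10q − 2 ⇒ q = 11/17.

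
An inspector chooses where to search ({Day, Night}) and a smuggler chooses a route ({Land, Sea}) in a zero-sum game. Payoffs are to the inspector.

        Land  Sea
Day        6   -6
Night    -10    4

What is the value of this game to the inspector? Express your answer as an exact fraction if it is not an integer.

Row minima: Day → -6, Night → -10; maximin = -6.
Column maxima: Land → 6, Sea → 4; minimax = 4.
-6 ≠ 4, so there is no saddle point; optimal play is mixed.
Let the inspector play Day with probability p. Expected payoff against Land: 6p + (-10)(1−p) = 16p − 10; against Sea: (-6)p + 4(1−p) = −10p + 4.
Setting these equal: 16p − 10 = −10p + 4 ⇒ 26p = 14 ⇒ p = 7/13, and the value is (16)·(7/13) − 10 = -18/13.
For the smuggler: with q = P(Land), equating Day's and Night's payoffs gives 12q − 6 = −14q + 4 ⇒ q = 5/13.

-18/13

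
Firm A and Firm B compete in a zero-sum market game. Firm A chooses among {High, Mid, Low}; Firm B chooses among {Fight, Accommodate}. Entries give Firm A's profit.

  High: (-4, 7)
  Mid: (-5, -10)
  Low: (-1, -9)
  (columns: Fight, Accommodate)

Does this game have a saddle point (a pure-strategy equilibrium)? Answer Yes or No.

No

Row minima: High → -4, Mid → -10, Low → -9; maximin = -4.
Column maxima: Fight → -1, Accommodate → 7; minimax = -1.
-4 ≠ -1, so no pure-strategy equilibrium exists.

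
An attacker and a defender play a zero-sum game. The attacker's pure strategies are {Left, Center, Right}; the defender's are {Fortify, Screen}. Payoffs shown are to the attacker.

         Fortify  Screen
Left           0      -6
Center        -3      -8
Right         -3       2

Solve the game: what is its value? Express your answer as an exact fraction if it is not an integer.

Row minima: Left → -6, Center → -8, Right → -3; maximin = -3.
Column maxima: Fortify → 0, Screen → 2; minimax = 0.
-3 ≠ 0, so there is no saddle point; optimal play is mixed.
Center is strictly dominated by Left, so the attacker never plays it.
On the remaining 2×2 (Left, Right vs Fortify, Screen):
Let the attacker play Left with probability p. Expected payoff against Fortify: 0p + (-3)(1−p) = 3p − 3; against Screen: (-6)p + 2(1−p) = −8p + 2.
Setting these equal: 3p − 3 = −8p + 2 ⇒ 11p = 5 ⇒ p = 5/11, and the value is (3)·(5/11) − 3 = -18/11.
For the defender: with q = P(Fortify), equating Left's and Right's payoffs gives 6q − 6 = −5q + 2 ⇒ q = 8/11.

-18/11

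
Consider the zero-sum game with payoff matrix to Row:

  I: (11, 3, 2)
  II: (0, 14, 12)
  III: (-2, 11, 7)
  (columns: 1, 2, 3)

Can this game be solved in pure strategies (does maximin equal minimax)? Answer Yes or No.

No

Row minima: I → 2, II → 0, III → -2; maximin = 2.
Column maxima: 1 → 11, 2 → 14, 3 → 12; minimax = 11.
2 ≠ 11, so no pure-strategy equilibrium exists.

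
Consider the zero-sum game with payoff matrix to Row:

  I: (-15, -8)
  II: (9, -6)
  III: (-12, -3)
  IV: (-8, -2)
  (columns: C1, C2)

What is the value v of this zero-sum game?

-22/7

Row minima: I → -15, II → -6, III → -12, IV → -8; maximin = -6.
Column maxima: C1 → 9, C2 → -2; minimax = -2.
-6 ≠ -2, so there is no saddle point; optimal play is mixed.
I is strictly dominated by II, so Row never plays it.
III is strictly dominated by IV, so Row never plays it.
On the remaining 2×2 (II, IV vs C1, C2):
Let Row play II with probability p. Expected payoff against C1: 9p + (-8)(1−p) = 17p − 8; against C2: (-6)p + (-2)(1−p) = −4p − 2.
Setting these equal: 17p − 8 = −4p − 2 ⇒ 21p = 6 ⇒ p = 2/7, and the value is (17)·(2/7) − 8 = -22/7.
For Column: with q = P(C1), equating II's and IV's payoffs gives 15q − 6 = −6q − 2 ⇒ q = 4/21.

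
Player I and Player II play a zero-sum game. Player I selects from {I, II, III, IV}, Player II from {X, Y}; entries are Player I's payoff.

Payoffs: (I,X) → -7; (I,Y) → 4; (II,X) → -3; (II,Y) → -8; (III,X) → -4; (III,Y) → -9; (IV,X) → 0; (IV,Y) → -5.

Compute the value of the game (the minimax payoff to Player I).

-35/16

Row minima: I → -7, II → -8, III → -9, IV → -5; maximin = -5.
Column maxima: X → 0, Y → 4; minimax = 0.
-5 ≠ 0, so there is no saddle point; optimal play is mixed.
II is strictly dominated by IV, so Player I never plays it.
III is strictly dominated by IV, so Player I never plays it.
On the remaining 2×2 (I, IV vs X, Y):
Let Player I play I with probability p. Expected payoff against X: (-7)p + 0(1−p) = −7p; against Y: 4p + (-5)(1−p) = 9p − 5.
Setting these equal: −7p = 9p − 5 ⇒ −16p = -5 ⇒ p = 5/16, and the value is (-7)·(5/16) = -35/16.
For Player II: with q = P(X), equating I's and IV's payoffs gives −11q + 4 = 5q − 5 ⇒ q = 9/16.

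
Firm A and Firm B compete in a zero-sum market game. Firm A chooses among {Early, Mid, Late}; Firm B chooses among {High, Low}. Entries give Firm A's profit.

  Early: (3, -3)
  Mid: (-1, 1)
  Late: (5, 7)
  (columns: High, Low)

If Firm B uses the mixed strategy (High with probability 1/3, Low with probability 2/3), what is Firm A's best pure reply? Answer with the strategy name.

Expected payoff of Early: (1/3)·3 + (2/3)·(-3) = -1.
Expected payoff of Mid: (1/3)·(-1) + (2/3)·1 = 1/3.
Expected payoff of Late: (1/3)·5 + (2/3)·7 = 19/3.
The largest is 19/3, so Firm A's best response is Late.

Late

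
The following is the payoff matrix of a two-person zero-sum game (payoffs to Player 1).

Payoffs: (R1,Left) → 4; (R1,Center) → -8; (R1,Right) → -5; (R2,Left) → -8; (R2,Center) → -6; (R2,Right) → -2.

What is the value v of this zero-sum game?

Row minima: R1 → -8, R2 → -8; maximin = -8.
Column maxima: Left → 4, Center → -6, Right → -2; minimax = -6.
-8 ≠ -6, so there is no saddle point; optimal play is mixed.
Right is strictly dominated by Center (it gives Player 1 strictly more in every row), so Player 2 never plays it.
On the remaining 2×2 (R1, R2 vs Left, Center):
Let Player 1 play R1 with probability p. Expected payoff against Left: 4p + (-8)(1−p) = 12p − 8; against Center: (-8)p + (-6)(1−p) = −2p − 6.
Setting these equal: 12p − 8 = −2p − 6 ⇒ 14p = 2 ⇒ p = 1/7, and the value is (12)·(1/7) − 8 = -44/7.
For Player 2: with q = P(Left), equating R1's and R2's payoffs gives 12q − 8 = −2q − 6 ⇒ q = 1/7.

-44/7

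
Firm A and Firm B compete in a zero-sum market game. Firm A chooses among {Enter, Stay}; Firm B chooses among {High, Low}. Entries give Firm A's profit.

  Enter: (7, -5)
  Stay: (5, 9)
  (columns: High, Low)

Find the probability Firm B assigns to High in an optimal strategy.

Row minima: Enter → -5, Stay → 5; maximin = 5.
Column maxima: High → 7, Low → 9; minimax = 7.
5 ≠ 7, so there is no saddle point; optimal play is mixed.
Let Firm A play Enter with probability p. Expected payoff against High: 7p + 5(1−p) = 2p + 5; against Low: (-5)p + 9(1−p) = −14p + 9.
Setting these equal: 2p + 5 = −14p + 9 ⇒ 16p = 4 ⇒ p = 1/4, and the value is (2)·(1/4) + 5 = 11/2.
For Firm B: with q = P(High), equating Enter's and Stay's payoffs gives 12q − 5 = −4q + 9 ⇒ q = 7/8.

7/8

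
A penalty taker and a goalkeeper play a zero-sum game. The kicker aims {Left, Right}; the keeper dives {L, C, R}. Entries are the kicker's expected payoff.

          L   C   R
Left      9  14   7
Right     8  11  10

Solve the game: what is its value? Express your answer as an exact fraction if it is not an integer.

17/2

Row minima: Left → 7, Right → 8; maximin = 8.
Column maxima: L → 9, C → 14, R → 10; minimax = 9.
8 ≠ 9, so there is no saddle point; optimal play is mixed.
C is strictly dominated by L (it gives the kicker strictly more in every row), so the keeper never plays it.
On the remaining 2×2 (Left, Right vs L, R):
Let the kicker play Left with probability p. Expected payoff against L: 9p + 8(1−p) = p + 8; against R: 7p + 10(1−p) = −3p + 10.
Setting these equal: p + 8 = −3p + 10 ⇒ 4p = 2 ⇒ p = 1/2, and the value is (1)·(1/2) + 8 = 17/2.
For the keeper: with q = P(L), equating Left's and Right's payoffs gives 2q + 7 = −2q + 10 ⇒ q = 3/4.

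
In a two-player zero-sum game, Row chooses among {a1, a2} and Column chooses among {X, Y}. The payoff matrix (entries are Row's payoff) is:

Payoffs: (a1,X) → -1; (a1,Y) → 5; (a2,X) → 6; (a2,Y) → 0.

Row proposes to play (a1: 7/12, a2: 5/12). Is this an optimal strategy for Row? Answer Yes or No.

No

Against X this mix gives (7/12)·(-1) + (5/12)·6 = 23/12.
Against Y this mix gives (7/12)·5 + (5/12)·0 = 35/12.
Column will play X, holding Row to 23/12. Shifting weight toward the row that does better against X would raise this floor (the equalizing mix achieves 5/2 against both X and Y), so the proposed strategy is not optimal.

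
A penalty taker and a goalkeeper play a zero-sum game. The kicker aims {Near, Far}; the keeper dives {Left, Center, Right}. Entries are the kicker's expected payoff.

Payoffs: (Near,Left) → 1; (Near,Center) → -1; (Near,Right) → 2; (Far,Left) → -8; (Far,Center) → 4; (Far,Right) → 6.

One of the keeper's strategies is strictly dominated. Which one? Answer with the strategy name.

Right

Left holds the kicker's payoff strictly below Right in every row: 1 < 2, -8 < 6.
So Right is strictly dominated for the keeper.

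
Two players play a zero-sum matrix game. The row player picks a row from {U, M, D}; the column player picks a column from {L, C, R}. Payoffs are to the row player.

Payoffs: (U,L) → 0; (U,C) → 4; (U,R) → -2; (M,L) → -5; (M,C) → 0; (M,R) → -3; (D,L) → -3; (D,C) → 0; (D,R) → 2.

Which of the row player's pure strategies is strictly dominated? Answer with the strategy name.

M

U gives a strictly higher payoff than M against every column: 0 > -5, 4 > 0, -2 > -3.
So M is strictly dominated and the row player never plays it.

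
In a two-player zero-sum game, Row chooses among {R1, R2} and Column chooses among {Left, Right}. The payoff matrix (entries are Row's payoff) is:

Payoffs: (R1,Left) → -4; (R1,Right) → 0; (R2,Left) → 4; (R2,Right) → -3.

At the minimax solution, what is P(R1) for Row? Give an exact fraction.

Row minima: R1 → -4, R2 → -3; maximin = -3.
Column maxima: Left → 4, Right → 0; minimax = 0.
-3 ≠ 0, so there is no saddle point; optimal play is mixed.
Let Row play R1 with probability p. Expected payoff against Left: (-4)p + 4(1−p) = −8p + 4; against Right: 0p + (-3)(1−p) = 3p − 3.
Setting these equal: −8p + 4 = 3p − 3 ⇒ −11p = -7 ⇒ p = 7/11, and the value is (-8)·(7/11) + 4 = -12/11.
For Column: with q = P(Left), equating R1's and R2's payoffs gives −4q = 7q − 3 ⇒ q = 3/11.

7/11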